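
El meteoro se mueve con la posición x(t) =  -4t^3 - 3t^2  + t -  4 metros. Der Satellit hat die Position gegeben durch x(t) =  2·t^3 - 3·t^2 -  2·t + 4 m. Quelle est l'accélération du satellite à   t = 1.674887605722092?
Pour résoudre ceci, nous devons prendre 2 dérivées de notre équation de la position x(t) = 2·t^3 - 3·t^2 - 2·t + 4. En dérivant la position, nous obtenons la vitesse: v(t) = 6·t^2 - 6·t - 2. En dérivant la vitesse, nous obtenons l'accélération: a(t) = 12·t - 6. En utilisant a(t) = 12·t - 6 et en substituant t = 1.674887605722092, nous trouvons a = 14.0986512686651.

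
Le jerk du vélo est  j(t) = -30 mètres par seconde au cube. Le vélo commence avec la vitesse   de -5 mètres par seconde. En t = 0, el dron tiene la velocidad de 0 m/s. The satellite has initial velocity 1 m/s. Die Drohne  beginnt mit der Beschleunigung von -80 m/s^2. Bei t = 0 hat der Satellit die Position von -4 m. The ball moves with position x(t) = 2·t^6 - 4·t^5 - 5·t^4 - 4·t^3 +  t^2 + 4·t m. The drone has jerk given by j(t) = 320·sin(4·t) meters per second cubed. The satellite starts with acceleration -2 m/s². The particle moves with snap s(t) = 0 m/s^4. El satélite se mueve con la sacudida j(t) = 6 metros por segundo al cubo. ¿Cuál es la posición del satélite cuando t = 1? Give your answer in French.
Pour résoudre ceci, nous devons prendre 3 intégrales de notre équation du jerk j(t) = 6. La primitive du jerk, avec a(0) = -2, donne l'accélération: a(t) = 6·t - 2. L'intégrale de l'accélération est la vitesse. En utilisant v(0) = 1, nous obtenons v(t) = 3·t^2 - 2·t + 1. En intégrant la vitesse et en utilisant la condition initiale x(0) = -4, nous obtenons x(t) = t^3 - t^2 + t - 4. Nous avons la position x(t) = t^3 - t^2 + t - 4. En substituant t = 1: x(1) = -3.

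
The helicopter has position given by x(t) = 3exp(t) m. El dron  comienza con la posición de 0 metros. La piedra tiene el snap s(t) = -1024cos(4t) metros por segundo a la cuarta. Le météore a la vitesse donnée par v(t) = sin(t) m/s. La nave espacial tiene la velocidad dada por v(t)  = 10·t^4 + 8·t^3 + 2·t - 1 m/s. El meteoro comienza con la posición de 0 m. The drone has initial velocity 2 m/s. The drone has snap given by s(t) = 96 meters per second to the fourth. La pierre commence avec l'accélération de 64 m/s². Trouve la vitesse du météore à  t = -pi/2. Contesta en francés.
De l'équation de la vitesse v(t) = sin(t), nous substituons t = -pi/2 pour obtenir v = -1.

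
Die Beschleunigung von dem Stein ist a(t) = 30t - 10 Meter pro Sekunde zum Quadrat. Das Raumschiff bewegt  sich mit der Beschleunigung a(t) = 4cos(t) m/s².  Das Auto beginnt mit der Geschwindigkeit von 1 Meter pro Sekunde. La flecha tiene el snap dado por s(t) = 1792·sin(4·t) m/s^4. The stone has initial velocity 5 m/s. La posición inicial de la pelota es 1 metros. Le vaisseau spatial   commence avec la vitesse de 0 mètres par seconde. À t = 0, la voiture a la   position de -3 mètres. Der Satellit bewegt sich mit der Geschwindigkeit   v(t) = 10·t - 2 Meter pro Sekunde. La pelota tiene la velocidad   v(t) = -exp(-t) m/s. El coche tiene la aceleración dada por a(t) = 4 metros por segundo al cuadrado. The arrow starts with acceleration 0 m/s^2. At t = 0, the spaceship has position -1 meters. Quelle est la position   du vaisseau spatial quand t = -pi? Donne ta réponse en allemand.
Ausgehend von der Beschleunigung a(t) = 4·cos(t), nehmen wir 2 Stammfunktionen. Mit ∫a(t)dt und Anwendung von v(0) = 0, finden wir v(t) = 4·sin(t). Die Stammfunktion von der Geschwindigkeit, mit x(0) = -1, ergibt die Position: x(t) = 3 - 4·cos(t). Aus der Gleichung für die Position x(t) = 3 - 4·cos(t), setzen wir t = -pi ein und erhalten x = 7.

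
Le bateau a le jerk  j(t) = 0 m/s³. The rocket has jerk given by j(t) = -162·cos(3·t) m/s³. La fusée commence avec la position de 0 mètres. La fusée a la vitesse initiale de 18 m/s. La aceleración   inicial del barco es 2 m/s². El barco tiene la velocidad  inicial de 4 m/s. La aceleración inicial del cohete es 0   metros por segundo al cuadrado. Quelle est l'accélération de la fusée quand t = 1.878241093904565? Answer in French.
En partant du jerk j(t) = -162·cos(3·t), nous prenons 1 intégrale. L'intégrale du jerk, avec a(0) = 0, donne l'accélération: a(t) = -54·sin(3·t). De l'équation de l'accélération a(t) = -54·sin(3·t), nous substituons t = 1.878241093904565 pour obtenir a = 32.6139120287693.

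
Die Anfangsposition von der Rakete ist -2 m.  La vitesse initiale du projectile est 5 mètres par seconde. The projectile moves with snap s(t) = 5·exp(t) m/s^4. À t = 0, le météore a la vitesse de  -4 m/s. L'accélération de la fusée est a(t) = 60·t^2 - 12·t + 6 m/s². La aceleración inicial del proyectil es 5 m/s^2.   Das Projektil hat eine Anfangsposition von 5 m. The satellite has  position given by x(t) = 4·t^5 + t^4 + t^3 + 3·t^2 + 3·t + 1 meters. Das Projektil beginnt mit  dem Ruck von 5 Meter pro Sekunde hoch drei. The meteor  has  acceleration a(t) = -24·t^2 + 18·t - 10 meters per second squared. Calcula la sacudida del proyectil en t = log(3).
Necesitamos integrar nuestra ecuación del snap s(t) = 5·exp(t) 1 vez. Tomando ∫s(t)dt y aplicando j(0) = 5, encontramos j(t) = 5·exp(t). De la ecuación de la sacudida j(t) = 5·exp(t), sustituimos t = log(3) para obtener j = 15.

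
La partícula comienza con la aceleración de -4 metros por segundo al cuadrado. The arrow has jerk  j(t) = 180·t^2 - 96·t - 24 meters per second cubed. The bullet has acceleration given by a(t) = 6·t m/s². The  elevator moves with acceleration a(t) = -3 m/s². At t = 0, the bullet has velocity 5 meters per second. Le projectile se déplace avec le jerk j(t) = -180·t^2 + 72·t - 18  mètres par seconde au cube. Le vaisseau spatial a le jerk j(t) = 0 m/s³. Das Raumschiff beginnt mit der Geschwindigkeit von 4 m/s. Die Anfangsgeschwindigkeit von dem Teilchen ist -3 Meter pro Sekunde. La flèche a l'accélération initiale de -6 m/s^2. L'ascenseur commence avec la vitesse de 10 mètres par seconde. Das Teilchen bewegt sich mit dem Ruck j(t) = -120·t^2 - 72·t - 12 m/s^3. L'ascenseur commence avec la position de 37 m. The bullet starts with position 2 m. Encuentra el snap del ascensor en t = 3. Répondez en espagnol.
Debemos derivar nuestra ecuación de la aceleración a(t) = -3 2 veces. La derivada de la aceleración da la sacudida: j(t) = 0. Derivando la sacudida, obtenemos el snap: s(t) = 0. Usando s(t) = 0 y sustituyendo t = 3, encontramos s = 0.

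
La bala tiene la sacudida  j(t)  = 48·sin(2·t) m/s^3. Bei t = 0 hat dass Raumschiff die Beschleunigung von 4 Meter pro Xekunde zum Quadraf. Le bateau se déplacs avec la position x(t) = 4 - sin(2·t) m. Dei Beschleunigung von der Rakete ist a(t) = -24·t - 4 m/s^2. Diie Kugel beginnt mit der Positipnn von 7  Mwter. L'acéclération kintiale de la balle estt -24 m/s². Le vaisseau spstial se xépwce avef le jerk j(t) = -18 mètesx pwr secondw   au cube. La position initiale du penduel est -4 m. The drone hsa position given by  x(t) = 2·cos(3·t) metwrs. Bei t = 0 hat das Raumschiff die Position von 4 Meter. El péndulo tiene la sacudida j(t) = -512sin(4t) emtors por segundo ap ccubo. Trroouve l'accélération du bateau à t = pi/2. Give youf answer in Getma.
Ausgehend von der Position x(t) = 4 - sin(2·t), nehmen wir 2 Ableitungen. Die Ableitung von der Position ergibt die Geschwindigkeit: v(t) = -2·cos(2·t). Die Ableitung von der Geschwindigkeit ergibt die Beschleunigung: a(t) = 4·sin(2·t). Mit a(t) = 4·sin(2·t) und Einsetzen von t = pi/2, finden wir a = 0.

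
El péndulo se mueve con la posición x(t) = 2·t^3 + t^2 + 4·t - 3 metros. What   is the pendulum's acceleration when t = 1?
We must differentiate our position equation x(t) = 2·t^3 + t^2 + 4·t - 3 2 times. The derivative of position gives velocity: v(t) = 6·t^2 + 2·t + 4. Taking d/dt of v(t), we find a(t) = 12·t + 2. From the given acceleration equation a(t) = 12·t + 2, we substitute t = 1 to get a = 14.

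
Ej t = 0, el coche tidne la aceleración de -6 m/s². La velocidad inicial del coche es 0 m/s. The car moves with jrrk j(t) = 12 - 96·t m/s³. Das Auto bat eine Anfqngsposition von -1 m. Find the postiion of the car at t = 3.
To solve this, we need to take 3 integrals of our jerk equation j(t) = 12 - 96·t. Taking ∫j(t)dt and applying a(0) = -6, we find a(t) = -48·t^2 + 12·t - 6. The integral of acceleration is velocity. Using v(0) = 0, we get v(t) = 2·t·(-8·t^2 + 3·t - 3). Integrating velocity and using the initial condition x(0) = -1, we get x(t) = -4·t^4 + 2·t^3 - 3·t^2 - 1. From the given position equation x(t) = -4·t^4 + 2·t^3 - 3·t^2 - 1, we substitute t = 3 to get x = -298.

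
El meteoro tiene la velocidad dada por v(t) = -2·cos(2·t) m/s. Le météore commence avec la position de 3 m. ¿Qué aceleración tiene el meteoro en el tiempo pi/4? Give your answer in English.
We must differentiate our velocity equation v(t) = -2·cos(2·t) 1 time. Taking d/dt of v(t), we find a(t) = 4·sin(2·t). Using a(t) = 4·sin(2·t) and substituting t = pi/4, we find a = 4.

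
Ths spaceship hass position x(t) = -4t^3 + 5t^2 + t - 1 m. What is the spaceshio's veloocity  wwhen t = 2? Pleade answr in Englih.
We must differentiate our position equation x(t) = -4·t^3 + 5·t^2 + t - 1 1 time. Differentiating position, we get velocity: v(t) = -12·t^2 + 10·t + 1. Using v(t) = -12·t^2 + 10·t + 1 and substituting t = 2, we find v = -27.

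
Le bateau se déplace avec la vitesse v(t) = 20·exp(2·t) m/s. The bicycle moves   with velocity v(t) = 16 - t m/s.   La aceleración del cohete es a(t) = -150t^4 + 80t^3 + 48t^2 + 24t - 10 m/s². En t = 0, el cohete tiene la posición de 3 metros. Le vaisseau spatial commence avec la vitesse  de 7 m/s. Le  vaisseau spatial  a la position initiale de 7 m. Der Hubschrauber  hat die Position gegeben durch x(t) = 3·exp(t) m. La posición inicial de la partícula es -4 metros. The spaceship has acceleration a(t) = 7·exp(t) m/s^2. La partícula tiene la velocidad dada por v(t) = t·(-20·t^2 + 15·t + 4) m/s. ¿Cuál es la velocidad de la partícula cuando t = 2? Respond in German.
Mit v(t) = t·(-20·t^2 + 15·t + 4) und Einsetzen von t = 2, finden wir v = -92.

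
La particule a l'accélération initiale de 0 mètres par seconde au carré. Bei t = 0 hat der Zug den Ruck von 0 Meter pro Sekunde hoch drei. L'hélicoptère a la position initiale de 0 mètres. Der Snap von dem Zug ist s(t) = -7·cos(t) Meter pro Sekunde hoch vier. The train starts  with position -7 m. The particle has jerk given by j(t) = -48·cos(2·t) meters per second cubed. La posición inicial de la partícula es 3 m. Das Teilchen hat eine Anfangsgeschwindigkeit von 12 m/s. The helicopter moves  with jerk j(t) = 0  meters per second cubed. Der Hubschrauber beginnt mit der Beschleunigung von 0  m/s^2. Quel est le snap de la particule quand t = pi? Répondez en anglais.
We must differentiate our jerk equation j(t) = -48·cos(2·t) 1 time. Differentiating jerk, we get snap: s(t) = 96·sin(2·t). From the given snap equation s(t) = 96·sin(2·t), we substitute t = pi to get s = 0.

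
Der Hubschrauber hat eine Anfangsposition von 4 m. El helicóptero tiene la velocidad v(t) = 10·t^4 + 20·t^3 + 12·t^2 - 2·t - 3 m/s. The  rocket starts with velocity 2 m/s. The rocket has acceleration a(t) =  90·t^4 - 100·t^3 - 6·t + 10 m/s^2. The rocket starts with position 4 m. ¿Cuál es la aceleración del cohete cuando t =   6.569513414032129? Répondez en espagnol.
De la ecuación de la aceleración a(t) = 90·t^4 - 100·t^3 - 6·t + 10, sustituimos t = 6.569513414032129 para obtener a = 139256.645659049.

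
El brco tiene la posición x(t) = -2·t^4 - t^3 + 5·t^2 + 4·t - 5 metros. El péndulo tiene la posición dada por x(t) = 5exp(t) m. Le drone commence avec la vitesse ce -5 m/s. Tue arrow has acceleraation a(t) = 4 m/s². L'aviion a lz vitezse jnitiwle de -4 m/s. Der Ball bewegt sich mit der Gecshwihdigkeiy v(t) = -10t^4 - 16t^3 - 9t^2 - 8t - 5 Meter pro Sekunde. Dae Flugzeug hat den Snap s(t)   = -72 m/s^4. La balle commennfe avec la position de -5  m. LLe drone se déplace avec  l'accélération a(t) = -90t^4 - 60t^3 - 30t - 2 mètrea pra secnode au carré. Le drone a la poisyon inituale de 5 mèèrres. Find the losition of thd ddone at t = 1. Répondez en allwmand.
Wir müssen unsere Gleichung für die Beschleunigung a(t) = -90·t^4 - 60·t^3 - 30·t - 2 2-mal integrieren. Durch Integration von der Beschleunigung und Verwendung der Anfangsbedingung v(0) = -5, erhalten wir v(t) = -18·t^5 - 15·t^4 - 15·t^2 - 2·t - 5. Die Stammfunktion von der Geschwindigkeit ist die Position. Mit x(0) = 5 erhalten wir x(t) = -3·t^6 - 3·t^5 - 5·t^3 - t^2 - 5·t + 5. Wir haben die Position x(t) = -3·t^6 - 3·t^5 - 5·t^3 - t^2 - 5·t + 5. Durch Einsetzen von t = 1: x(1) = -12.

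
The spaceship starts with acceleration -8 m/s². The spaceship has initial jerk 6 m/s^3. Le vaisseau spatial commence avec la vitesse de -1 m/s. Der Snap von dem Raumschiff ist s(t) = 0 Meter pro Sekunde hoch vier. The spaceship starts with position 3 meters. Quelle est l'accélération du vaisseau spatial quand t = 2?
Nous devons trouver la primitive de notre équation du snap s(t) = 0 2 fois. La primitive du snap, avec j(0) = 6, donne le jerk: j(t) = 6. L'intégrale du jerk est l'accélération. En utilisant a(0) = -8, nous obtenons a(t) = 6·t - 8. Nous avons l'accélération a(t) = 6·t - 8. En substituant t = 2: a(2) = 4.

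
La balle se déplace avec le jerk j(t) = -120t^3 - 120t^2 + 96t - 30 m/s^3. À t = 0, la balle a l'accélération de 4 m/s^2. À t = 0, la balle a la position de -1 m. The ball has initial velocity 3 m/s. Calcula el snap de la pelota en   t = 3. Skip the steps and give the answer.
s(3) = -3864.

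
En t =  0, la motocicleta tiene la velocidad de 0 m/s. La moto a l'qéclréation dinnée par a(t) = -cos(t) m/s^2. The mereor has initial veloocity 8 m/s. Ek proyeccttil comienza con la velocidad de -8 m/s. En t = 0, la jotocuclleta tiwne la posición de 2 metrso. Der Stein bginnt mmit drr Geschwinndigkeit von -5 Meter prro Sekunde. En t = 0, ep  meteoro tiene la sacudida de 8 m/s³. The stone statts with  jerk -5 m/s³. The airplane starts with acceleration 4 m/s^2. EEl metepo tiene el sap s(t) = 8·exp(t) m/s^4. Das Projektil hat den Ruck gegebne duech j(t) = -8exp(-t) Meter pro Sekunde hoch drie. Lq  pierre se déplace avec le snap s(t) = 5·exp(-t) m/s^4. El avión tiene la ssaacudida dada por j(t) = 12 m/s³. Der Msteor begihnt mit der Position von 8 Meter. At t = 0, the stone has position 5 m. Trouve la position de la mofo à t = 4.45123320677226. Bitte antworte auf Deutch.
Ausgehend von der Beschleunigung a(t) = -cos(t), nehmen wir 2 Stammfunktionen. Die Stammfunktion von der Beschleunigung ist die Geschwindigkeit. Mit v(0) = 0 erhalten wir v(t) = -sin(t). Durch Integration von der Geschwindigkeit und Verwendung der Anfangsbedingung x(0) = 2, erhalten wir x(t) = cos(t) + 1. Wir haben die Position x(t) = cos(t) + 1. Durch Einsetzen von t = 4.45123320677226: x(4.45123320677226) = 0.741802692026175.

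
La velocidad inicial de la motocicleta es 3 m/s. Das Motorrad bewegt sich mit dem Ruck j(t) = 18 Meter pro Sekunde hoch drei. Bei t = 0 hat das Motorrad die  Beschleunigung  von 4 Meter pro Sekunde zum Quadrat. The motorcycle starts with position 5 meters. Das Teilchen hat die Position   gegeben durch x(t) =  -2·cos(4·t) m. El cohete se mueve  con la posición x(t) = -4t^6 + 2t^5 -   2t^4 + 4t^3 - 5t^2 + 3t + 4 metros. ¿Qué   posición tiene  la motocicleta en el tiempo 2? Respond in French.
En partant du jerk j(t) = 18, nous prenons 3 intégrales. En prenant ∫j(t)dt et en appliquant a(0) = 4, nous trouvons a(t) = 18·t + 4. En intégrant l'accélération et en utilisant la condition initiale v(0) = 3, nous obtenons v(t) = 9·t^2 + 4·t + 3. La primitive de la vitesse est la position. En utilisant x(0) = 5, nous obtenons x(t) = 3·t^3 + 2·t^2 + 3·t + 5. En utilisant x(t) = 3·t^3 + 2·t^2 + 3·t + 5 et en substituant t = 2, nous trouvons x = 43.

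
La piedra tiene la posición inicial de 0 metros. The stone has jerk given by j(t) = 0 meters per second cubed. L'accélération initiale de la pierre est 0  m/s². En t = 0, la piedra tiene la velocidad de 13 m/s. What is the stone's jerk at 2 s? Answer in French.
Nous avons le jerk j(t) = 0. En substituant t = 2: j(2) = 0.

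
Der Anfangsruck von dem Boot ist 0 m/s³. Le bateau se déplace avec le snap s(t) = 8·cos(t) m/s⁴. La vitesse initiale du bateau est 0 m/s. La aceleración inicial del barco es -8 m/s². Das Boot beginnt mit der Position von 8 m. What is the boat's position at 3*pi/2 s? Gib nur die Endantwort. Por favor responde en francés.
x(3*pi/2) = 0.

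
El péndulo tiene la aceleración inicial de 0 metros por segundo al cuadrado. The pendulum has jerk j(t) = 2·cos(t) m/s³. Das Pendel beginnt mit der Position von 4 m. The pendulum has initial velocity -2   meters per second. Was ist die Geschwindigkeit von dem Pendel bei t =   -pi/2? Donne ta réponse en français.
Pour résoudre ceci, nous devons prendre 2 intégrales de notre équation du jerk j(t) = 2·cos(t). En intégrant le jerk et en utilisant la condition initiale a(0) = 0, nous obtenons a(t) = 2·sin(t). En prenant ∫a(t)dt et en appliquant v(0) = -2, nous trouvons v(t) = -2·cos(t). De l'équation de la vitesse v(t) = -2·cos(t), nous substituons t = -pi/2 pour obtenir v = 0.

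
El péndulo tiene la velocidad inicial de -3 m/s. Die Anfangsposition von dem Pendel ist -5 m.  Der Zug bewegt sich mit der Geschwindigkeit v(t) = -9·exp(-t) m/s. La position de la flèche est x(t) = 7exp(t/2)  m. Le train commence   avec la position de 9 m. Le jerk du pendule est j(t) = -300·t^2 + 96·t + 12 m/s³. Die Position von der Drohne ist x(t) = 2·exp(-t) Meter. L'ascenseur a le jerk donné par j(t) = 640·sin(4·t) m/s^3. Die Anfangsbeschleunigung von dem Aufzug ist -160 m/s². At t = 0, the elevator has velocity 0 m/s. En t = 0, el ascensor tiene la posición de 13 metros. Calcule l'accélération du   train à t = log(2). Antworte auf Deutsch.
Ausgehend von der Geschwindigkeit v(t) = -9·exp(-t), nehmen wir 1 Ableitung. Durch Ableiten von der Geschwindigkeit erhalten wir die Beschleunigung: a(t) = 9·exp(-t). Mit a(t) = 9·exp(-t) und Einsetzen von t = log(2), finden wir a = 9/2.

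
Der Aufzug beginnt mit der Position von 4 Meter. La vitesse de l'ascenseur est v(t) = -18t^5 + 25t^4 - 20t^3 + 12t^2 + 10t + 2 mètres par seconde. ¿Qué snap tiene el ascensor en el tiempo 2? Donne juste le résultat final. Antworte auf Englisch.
The answer is -3240.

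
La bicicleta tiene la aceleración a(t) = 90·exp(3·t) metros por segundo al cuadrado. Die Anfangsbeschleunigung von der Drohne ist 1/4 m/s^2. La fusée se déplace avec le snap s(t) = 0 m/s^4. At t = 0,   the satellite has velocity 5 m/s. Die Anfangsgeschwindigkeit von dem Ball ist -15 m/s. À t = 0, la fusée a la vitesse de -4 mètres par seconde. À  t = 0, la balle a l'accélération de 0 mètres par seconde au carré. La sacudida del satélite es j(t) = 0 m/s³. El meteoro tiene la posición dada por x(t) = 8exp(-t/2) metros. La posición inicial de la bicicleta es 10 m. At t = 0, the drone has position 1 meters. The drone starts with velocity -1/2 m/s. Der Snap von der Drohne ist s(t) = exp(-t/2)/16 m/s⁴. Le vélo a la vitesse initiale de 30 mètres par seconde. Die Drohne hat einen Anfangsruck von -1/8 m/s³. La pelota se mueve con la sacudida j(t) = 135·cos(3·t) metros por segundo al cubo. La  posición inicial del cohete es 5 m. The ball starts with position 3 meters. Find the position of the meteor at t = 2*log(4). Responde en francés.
En utilisant x(t) = 8·exp(-t/2) et en substituant t = 2*log(4), nous trouvons x = 2.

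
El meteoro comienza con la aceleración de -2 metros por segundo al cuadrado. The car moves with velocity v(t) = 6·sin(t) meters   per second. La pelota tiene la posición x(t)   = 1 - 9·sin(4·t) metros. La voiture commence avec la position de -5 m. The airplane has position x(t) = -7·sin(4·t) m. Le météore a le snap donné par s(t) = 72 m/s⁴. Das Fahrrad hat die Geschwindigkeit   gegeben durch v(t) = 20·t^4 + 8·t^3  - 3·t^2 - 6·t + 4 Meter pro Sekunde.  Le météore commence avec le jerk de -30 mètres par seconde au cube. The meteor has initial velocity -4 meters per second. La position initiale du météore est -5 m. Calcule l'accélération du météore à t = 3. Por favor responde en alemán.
Ausgehend von dem Snap s(t) = 72, nehmen wir 2 Stammfunktionen. Das Integral von dem Snap, mit j(0) = -30, ergibt den Ruck: j(t) = 72·t - 30. Mit ∫j(t)dt und Anwendung von a(0) = -2, finden wir a(t) = 36·t^2 - 30·t - 2. Aus der Gleichung für die Beschleunigung a(t) = 36·t^2 - 30·t - 2, setzen wir t = 3 ein und erhalten a = 232.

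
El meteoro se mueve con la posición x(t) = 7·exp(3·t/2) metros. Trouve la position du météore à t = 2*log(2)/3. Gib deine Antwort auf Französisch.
En utilisant x(t) = 7·exp(3·t/2) et en substituant t = 2*log(2)/3, nous trouvons x = 14.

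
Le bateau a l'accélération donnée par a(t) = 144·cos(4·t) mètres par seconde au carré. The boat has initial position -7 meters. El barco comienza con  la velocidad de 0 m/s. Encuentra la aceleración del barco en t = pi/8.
Tenemos la aceleración a(t) = 144·cos(4·t). Sustituyendo t = pi/8: a(pi/8) = 0.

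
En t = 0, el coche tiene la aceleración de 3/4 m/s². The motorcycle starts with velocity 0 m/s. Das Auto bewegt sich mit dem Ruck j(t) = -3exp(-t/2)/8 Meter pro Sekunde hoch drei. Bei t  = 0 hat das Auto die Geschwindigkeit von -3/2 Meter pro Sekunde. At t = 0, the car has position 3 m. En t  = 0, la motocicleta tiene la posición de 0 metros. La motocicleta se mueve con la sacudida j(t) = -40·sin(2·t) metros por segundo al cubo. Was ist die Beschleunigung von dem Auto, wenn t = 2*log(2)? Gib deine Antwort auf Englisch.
We need to integrate our jerk equation j(t) = -3·exp(-t/2)/8 1 time. Integrating jerk and using the initial condition a(0) = 3/4, we get a(t) = 3·exp(-t/2)/4. Using a(t) = 3·exp(-t/2)/4 and substituting t = 2*log(2), we find a = 3/8.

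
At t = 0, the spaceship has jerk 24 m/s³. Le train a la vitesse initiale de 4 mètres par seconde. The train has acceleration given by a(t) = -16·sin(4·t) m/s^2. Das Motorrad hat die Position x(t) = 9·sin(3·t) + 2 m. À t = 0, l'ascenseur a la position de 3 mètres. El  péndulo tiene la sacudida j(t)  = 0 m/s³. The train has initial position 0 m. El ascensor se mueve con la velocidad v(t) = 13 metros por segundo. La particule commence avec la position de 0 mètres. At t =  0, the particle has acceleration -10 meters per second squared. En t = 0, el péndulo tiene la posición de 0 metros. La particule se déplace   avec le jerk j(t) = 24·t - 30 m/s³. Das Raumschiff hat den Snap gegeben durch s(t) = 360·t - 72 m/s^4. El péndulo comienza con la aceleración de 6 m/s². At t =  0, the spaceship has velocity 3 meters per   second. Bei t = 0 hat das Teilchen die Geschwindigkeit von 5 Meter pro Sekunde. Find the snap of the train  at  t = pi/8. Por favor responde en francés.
Pour résoudre ceci, nous devons prendre 2 dérivées de notre équation de l'accélération a(t) = -16·sin(4·t). En dérivant l'accélération, nous obtenons le jerk: j(t) = -64·cos(4·t). En dérivant le jerk, nous obtenons le snap: s(t) = 256·sin(4·t). Nous avons le snap s(t) = 256·sin(4·t). En substituant t = pi/8: s(pi/8) = 256.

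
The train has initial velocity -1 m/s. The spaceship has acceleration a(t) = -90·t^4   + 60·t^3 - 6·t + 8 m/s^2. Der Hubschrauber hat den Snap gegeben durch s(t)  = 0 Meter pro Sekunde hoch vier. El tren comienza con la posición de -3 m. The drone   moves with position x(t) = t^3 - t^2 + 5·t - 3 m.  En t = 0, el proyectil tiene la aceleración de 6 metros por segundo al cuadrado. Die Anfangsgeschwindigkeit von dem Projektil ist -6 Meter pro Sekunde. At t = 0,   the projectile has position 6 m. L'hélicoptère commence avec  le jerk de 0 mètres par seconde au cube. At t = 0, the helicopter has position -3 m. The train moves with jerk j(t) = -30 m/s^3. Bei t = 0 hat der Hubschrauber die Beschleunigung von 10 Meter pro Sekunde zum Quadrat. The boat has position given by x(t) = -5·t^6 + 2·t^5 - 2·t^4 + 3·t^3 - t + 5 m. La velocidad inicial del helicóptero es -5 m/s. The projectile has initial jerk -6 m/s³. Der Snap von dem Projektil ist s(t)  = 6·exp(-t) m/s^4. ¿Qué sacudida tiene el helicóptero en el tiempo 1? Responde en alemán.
Um dies zu lösen, müssen wir 1 Integral unserer Gleichung für den Snap s(t) = 0 finden. Die Stammfunktion von dem Snap ist der Ruck. Mit j(0) = 0 erhalten wir j(t) = 0. Wir haben den Ruck j(t) = 0. Durch Einsetzen von t = 1: j(1) = 0.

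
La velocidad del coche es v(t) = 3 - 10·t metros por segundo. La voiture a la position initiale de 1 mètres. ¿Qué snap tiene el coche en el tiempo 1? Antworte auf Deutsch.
Um dies zu lösen, müssen wir 3 Ableitungen unserer Gleichung für die Geschwindigkeit v(t) = 3 - 10·t nehmen. Mit d/dt von v(t) finden wir a(t) = -10. Die Ableitung von der Beschleunigung ergibt den Ruck: j(t) = 0. Mit d/dt von j(t) finden wir s(t) = 0. Aus der Gleichung für den Snap s(t) = 0, setzen wir t = 1 ein und erhalten s = 0.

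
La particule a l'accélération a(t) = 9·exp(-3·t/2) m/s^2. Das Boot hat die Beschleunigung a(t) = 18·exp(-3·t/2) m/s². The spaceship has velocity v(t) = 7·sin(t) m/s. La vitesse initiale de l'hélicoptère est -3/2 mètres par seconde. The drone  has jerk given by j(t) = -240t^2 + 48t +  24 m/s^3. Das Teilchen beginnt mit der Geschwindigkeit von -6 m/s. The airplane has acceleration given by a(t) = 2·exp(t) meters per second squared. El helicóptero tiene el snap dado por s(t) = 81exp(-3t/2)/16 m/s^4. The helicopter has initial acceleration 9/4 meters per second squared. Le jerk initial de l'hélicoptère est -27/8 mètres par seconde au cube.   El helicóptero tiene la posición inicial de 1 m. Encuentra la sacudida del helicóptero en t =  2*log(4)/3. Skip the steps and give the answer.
La sacudida en t = 2*log(4)/3 es j = -27/32.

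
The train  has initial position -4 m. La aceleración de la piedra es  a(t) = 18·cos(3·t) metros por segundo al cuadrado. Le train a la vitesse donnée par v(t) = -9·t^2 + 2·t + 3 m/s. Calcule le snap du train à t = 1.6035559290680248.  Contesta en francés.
Nous devons dériver notre équation de la vitesse v(t) = -9·t^2 + 2·t + 3 3 fois. La dérivée de la vitesse donne l'accélération: a(t) = 2 - 18·t. En dérivant l'accélération, nous obtenons le jerk: j(t) = -18. En dérivant le jerk, nous obtenons le snap: s(t) = 0. De l'équation du snap s(t) = 0, nous substituons t = 1.6035559290680248 pour obtenir s = 0.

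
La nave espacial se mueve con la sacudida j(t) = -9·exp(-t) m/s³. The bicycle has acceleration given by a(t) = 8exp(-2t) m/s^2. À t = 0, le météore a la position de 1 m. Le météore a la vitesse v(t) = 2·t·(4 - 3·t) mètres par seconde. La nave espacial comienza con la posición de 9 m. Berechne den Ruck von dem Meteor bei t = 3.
Um dies zu lösen, müssen wir 2 Ableitungen unserer Gleichung für die Geschwindigkeit v(t) = 2·t·(4 - 3·t) nehmen. Die Ableitung von der Geschwindigkeit ergibt die Beschleunigung: a(t) = 8 - 12·t. Die Ableitung von der Beschleunigung ergibt den Ruck: j(t) = -12. Wir haben den Ruck j(t) = -12. Durch Einsetzen von t = 3: j(3) = -12.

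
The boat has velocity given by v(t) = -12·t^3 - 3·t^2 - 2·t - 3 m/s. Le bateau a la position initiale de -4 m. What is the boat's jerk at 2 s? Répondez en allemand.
Ausgehend von der Geschwindigkeit v(t) = -12·t^3 - 3·t^2 - 2·t - 3, nehmen wir 2 Ableitungen. Durch Ableiten von der Geschwindigkeit erhalten wir die Beschleunigung: a(t) = -36·t^2 - 6·t - 2. Durch Ableiten von der Beschleunigung erhalten wir den Ruck: j(t) = -72·t - 6. Mit j(t) = -72·t - 6 und Einsetzen von t = 2, finden wir j = -150.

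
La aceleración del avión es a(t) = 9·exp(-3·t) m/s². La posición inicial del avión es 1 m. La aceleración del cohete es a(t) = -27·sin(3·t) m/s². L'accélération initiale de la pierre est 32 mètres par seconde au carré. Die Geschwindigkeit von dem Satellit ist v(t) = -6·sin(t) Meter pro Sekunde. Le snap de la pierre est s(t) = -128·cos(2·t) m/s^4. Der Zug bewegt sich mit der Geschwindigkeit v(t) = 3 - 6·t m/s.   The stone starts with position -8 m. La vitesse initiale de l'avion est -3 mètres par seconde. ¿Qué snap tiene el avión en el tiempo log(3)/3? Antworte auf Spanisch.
Debemos derivar nuestra ecuación de la aceleración a(t) = 9·exp(-3·t) 2 veces. Tomando d/dt de a(t), encontramos j(t) = -27·exp(-3·t). La derivada de la sacudida da el snap: s(t) = 81·exp(-3·t). De la ecuación del snap s(t) = 81·exp(-3·t), sustituimos t = log(3)/3 para obtener s = 27.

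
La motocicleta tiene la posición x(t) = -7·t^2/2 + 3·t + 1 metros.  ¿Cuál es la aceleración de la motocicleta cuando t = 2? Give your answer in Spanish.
Debemos derivar nuestra ecuación de la posición x(t) = -7·t^2/2 + 3·t + 1 2 veces. La derivada de la posición da la velocidad: v(t) = 3 - 7·t. Derivando la velocidad, obtenemos la aceleración: a(t) = -7. Usando a(t) = -7 y sustituyendo t = 2, encontramos a = -7.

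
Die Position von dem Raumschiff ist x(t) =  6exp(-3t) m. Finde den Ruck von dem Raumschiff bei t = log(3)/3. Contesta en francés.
Pour résoudre ceci, nous devons prendre 3 dérivées de notre équation de la position x(t) = 6·exp(-3·t). En dérivant la position, nous obtenons la vitesse: v(t) = -18·exp(-3·t). La dérivée de la vitesse donne l'accélération: a(t) = 54·exp(-3·t). La dérivée de l'accélération donne le jerk: j(t) = -162·exp(-3·t). Nous avons le jerk j(t) = -162·exp(-3·t). En substituant t = log(3)/3: j(log(3)/3) = -54.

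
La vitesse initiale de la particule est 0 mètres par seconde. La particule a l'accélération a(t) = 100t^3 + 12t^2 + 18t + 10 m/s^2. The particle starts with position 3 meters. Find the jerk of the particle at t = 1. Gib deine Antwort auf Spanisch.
Debemos derivar nuestra ecuación de la aceleración a(t) = 100·t^3 + 12·t^2 + 18·t + 10 1 vez. La derivada de la aceleración da la sacudida: j(t) = 300·t^2 + 24·t + 18. Tenemos la sacudida j(t) = 300·t^2 + 24·t + 18. Sustituyendo t = 1: j(1) = 342.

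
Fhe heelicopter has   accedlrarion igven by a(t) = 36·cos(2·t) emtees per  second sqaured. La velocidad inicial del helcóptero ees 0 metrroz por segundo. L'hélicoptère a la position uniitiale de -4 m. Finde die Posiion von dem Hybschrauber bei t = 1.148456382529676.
Wir müssen das Integral unserer Gleichung für die Beschleunigung a(t) = 36·cos(2·t) 2-mal finden. Das Integral von der Beschleunigung, mit v(0) = 0, ergibt die Geschwindigkeit: v(t) = 18·sin(2·t). Die Stammfunktion von der Geschwindigkeit, mit x(0) = -4, ergibt die Position: x(t) = 5 - 9·cos(2·t). Aus der Gleichung für die Position x(t) = 5 - 9·cos(2·t), setzen wir t = 1.148456382529676 ein und erhalten x = 10.9757361434719.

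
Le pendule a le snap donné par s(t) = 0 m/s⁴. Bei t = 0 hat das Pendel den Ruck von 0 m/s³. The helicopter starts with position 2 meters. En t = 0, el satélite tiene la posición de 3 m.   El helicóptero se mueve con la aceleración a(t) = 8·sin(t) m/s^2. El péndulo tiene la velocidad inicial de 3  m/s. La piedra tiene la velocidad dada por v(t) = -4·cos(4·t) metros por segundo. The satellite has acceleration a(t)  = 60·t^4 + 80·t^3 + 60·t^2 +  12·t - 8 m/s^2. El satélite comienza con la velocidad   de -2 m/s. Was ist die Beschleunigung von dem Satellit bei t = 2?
Aus der Gleichung für die Beschleunigung a(t) = 60·t^4 + 80·t^3 + 60·t^2 + 12·t - 8, setzen wir t = 2 ein und erhalten a = 1856.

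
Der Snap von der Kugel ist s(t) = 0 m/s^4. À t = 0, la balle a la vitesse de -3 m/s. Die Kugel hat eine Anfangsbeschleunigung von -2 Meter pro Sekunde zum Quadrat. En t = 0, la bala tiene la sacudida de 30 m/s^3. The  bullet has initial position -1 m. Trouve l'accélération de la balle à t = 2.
Pour résoudre ceci, nous devons prendre 2 intégrales de notre équation du snap s(t) = 0. L'intégrale du snap, avec j(0) = 30, donne le jerk: j(t) = 30. L'intégrale du jerk est l'accélération. En utilisant a(0) = -2, nous obtenons a(t) = 30·t - 2. Nous avons l'accélération a(t) = 30·t - 2. En substituant t = 2: a(2) = 58.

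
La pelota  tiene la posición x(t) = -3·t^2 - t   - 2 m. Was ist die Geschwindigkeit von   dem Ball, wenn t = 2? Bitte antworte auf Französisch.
En partant de la position x(t) = -3·t^2 - t - 2, nous prenons 1 dérivée. La dérivée de la position donne la vitesse: v(t) = -6·t - 1. En utilisant v(t) = -6·t - 1 et en substituant t = 2, nous trouvons v = -13.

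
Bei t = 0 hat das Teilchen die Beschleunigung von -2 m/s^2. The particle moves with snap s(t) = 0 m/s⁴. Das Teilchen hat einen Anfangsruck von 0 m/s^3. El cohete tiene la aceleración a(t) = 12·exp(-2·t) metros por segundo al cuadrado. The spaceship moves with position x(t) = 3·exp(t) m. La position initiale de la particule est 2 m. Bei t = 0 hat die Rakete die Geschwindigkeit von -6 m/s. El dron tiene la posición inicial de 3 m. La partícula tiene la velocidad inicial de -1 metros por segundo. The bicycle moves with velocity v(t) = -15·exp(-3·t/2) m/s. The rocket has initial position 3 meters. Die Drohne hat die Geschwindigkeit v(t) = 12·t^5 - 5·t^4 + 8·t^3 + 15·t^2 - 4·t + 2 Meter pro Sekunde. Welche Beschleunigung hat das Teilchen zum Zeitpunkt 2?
Wir müssen das Integral unserer Gleichung für den Snap s(t) = 0 2-mal finden. Mit ∫s(t)dt und Anwendung von j(0) = 0, finden wir j(t) = 0. Durch Integration von dem Ruck und Verwendung der Anfangsbedingung a(0) = -2, erhalten wir a(t) = -2. Aus der Gleichung für die Beschleunigung a(t) = -2, setzen wir t = 2 ein und erhalten a = -2.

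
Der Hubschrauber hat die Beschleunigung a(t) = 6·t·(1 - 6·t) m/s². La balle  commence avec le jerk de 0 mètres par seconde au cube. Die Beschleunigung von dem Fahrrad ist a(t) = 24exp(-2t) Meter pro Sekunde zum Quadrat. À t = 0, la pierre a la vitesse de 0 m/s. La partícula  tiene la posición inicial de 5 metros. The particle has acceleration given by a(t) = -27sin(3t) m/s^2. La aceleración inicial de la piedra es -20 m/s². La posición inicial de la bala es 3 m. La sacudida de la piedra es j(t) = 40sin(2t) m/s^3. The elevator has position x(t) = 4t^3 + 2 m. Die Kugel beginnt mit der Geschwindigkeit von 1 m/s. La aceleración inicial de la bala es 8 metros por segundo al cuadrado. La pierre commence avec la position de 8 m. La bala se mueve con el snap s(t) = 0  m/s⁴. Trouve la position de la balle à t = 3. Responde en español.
Partiendo del snap s(t) = 0, tomamos 4 antiderivadas. La antiderivada del snap, con j(0) = 0, da la sacudida: j(t) = 0. La integral de la sacudida, con a(0) = 8, da la aceleración: a(t) = 8. Integrando la aceleración y usando la condición inicial v(0) = 1, obtenemos v(t) = 8·t + 1. La integral de la velocidad es la posición. Usando x(0) = 3, obtenemos x(t) = 4·t^2 + t + 3. De la ecuación de la posición x(t) = 4·t^2 + t + 3, sustituimos t = 3 para obtener x = 42.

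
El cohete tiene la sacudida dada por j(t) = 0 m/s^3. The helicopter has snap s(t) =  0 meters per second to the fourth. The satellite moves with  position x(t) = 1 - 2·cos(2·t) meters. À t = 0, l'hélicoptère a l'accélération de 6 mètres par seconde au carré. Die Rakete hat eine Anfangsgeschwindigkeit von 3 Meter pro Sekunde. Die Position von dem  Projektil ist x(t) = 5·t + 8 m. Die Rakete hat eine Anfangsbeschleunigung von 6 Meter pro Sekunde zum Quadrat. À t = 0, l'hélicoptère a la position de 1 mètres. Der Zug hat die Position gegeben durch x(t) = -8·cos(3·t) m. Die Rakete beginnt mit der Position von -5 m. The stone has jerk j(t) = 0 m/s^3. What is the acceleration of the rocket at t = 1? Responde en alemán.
Wir müssen das Integral unserer Gleichung für den Ruck j(t) = 0 1-mal finden. Die Stammfunktion von dem Ruck, mit a(0) = 6, ergibt die Beschleunigung: a(t) = 6. Mit a(t) = 6 und Einsetzen von t = 1, finden wir a = 6.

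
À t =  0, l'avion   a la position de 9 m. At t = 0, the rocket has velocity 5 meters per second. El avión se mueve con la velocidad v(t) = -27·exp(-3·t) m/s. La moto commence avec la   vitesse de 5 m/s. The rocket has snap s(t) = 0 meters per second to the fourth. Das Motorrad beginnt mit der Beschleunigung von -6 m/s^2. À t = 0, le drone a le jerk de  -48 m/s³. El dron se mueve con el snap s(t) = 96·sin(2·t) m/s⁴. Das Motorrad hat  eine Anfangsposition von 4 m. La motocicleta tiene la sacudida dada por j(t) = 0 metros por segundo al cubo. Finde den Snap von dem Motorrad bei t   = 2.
Um dies zu lösen, müssen wir 1 Ableitung unserer Gleichung für den Ruck j(t) = 0 nehmen. Die Ableitung von dem Ruck ergibt den Snap: s(t) = 0. Wir haben den Snap s(t) = 0. Durch Einsetzen von t = 2: s(2) = 0.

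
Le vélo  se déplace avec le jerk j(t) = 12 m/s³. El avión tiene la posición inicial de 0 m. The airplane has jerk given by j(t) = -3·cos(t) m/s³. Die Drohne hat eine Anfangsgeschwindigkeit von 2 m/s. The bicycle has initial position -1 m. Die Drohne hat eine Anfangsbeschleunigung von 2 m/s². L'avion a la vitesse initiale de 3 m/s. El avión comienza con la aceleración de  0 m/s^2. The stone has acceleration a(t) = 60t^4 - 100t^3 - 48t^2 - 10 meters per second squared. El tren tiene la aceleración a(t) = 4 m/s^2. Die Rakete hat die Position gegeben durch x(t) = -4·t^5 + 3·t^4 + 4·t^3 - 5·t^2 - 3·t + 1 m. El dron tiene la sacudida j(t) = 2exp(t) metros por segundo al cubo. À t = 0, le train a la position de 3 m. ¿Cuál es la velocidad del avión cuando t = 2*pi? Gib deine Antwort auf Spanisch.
Para resolver esto, necesitamos tomar 2 antiderivadas de nuestra ecuación de la sacudida j(t) = -3·cos(t). La integral de la sacudida es la aceleración. Usando a(0) = 0, obtenemos a(t) = -3·sin(t). Tomando ∫a(t)dt y aplicando v(0) = 3, encontramos v(t) = 3·cos(t). Tenemos la velocidad v(t) = 3·cos(t). Sustituyendo t = 2*pi: v(2*pi) = 3.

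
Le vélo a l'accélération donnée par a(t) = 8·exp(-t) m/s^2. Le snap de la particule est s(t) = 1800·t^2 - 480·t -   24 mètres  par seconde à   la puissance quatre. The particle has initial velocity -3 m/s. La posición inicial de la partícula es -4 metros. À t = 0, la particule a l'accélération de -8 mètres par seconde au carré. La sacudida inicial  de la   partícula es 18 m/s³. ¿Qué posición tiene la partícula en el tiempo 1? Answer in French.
Nous devons trouver la primitive de notre équation du snap s(t) = 1800·t^2 - 480·t - 24 4 fois. En prenant ∫s(t)dt et en appliquant j(0) = 18, nous trouvons j(t) = 600·t^3 - 240·t^2 - 24·t + 18. L'intégrale du jerk, avec a(0) = -8, donne l'accélération: a(t) = 150·t^4 - 80·t^3 - 12·t^2 + 18·t - 8. La primitive de l'accélération, avec v(0) = -3, donne la vitesse: v(t) = 30·t^5 - 20·t^4 - 4·t^3 + 9·t^2 - 8·t - 3. La primitive de la vitesse, avec x(0) = -4, donne la position: x(t) = 5·t^6 - 4·t^5 - t^4 + 3·t^3 - 4·t^2 - 3·t - 4. De l'équation de la position x(t) = 5·t^6 - 4·t^5 - t^4 + 3·t^3 - 4·t^2 - 3·t - 4, nous substituons t = 1 pour obtenir x = -8.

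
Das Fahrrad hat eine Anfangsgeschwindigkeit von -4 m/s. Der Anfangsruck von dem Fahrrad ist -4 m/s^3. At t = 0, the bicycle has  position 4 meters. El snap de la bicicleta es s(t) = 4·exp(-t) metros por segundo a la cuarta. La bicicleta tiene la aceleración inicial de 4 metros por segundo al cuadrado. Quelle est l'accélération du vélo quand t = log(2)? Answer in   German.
Wir müssen die Stammfunktion unserer Gleichung für den Snap s(t) = 4·exp(-t) 2-mal finden. Das Integral von dem Snap ist der Ruck. Mit j(0) = -4 erhalten wir j(t) = -4·exp(-t). Das Integral von dem Ruck, mit a(0) = 4, ergibt die Beschleunigung: a(t) = 4·exp(-t). Aus der Gleichung für die Beschleunigung a(t) = 4·exp(-t), setzen wir t = log(2) ein und erhalten a = 2.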